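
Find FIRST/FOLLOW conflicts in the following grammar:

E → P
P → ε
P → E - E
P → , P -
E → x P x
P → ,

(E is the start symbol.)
A FIRST/FOLLOW conflict occurs when a non-terminal N has a nullable alternative N → β (β ⇒* ε) and another alternative N → α with FIRST(α) ∩ FOLLOW(N) ≠ ∅: on such a lookahead the parser cannot decide between expanding α and letting N vanish via β.

Nullable non-terminals: E, P.
FIRST sets used below: FIRST(P) = { ',', '-', 'x', ε }, FIRST(E) = { ',', '-', 'x', ε }

E: nullable alternative(s) E → P; FOLLOW(E) = { $, '-', 'x' }
  E → P: FIRST \ {ε} = { ',', '-', 'x' } — this is the only nullable alternative, skip
  E → x P x: FIRST \ {ε} = { 'x' } — overlaps FOLLOW(E) on { 'x' }: CONFLICT

P: nullable alternative(s) P → ε; FOLLOW(P) = { $, '-', 'x' }
  P → ε: FIRST \ {ε} = { } — this is the only nullable alternative, skip
  P → E - E: FIRST \ {ε} = { ',', '-', 'x' } — overlaps FOLLOW(P) on { '-', 'x' }: CONFLICT
  P → , P -: FIRST \ {ε} = { ',' } — disjoint from FOLLOW(P)
  P → ,: FIRST \ {ε} = { ',' } — disjoint from FOLLOW(P)

So the grammar has 2 FIRST/FOLLOW conflicts (marked CONFLICT above).

Answer: Yes. E → x P x with FOLLOW(E) on { 'x' }; P → E '-' E with FOLLOW(P) on { '-', 'x' }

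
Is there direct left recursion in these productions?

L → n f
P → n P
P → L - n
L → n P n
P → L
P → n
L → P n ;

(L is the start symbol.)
L → n f: starts with n
P → n P: starts with n
P → L - n: starts with L
L → n P n: starts with n
P → L: starts with L
P → n: starts with n
L → P n ;: starts with P

No direct left recursion found.

Answer: No direct left recursion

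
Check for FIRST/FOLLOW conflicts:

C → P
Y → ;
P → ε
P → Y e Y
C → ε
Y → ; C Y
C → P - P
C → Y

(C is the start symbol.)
Yes. C → P with FOLLOW(C) on { ';' }; C → P '-' P with FOLLOW(C) on { ';' }; C → Y with FOLLOW(C) on { ';' }; P → Y e Y with FOLLOW(P) on { ';' }

A FIRST/FOLLOW conflict occurs when a non-terminal N has a nullable alternative N → β (β ⇒* ε) and another alternative N → α with FIRST(α) ∩ FOLLOW(N) ≠ ∅: on such a lookahead the parser cannot decide between expanding α and letting N vanish via β.

Nullable non-terminals: C, P.
FIRST sets used below: FIRST(P) = { ';', ε }, FIRST(Y) = { ';' }

C: nullable alternative(s) C → P, C → ε; FOLLOW(C) = { $, ';' }
  C → P: FIRST \ {ε} = { ';' } — overlaps FOLLOW(C) on { ';' }: CONFLICT
  C → ε: FIRST \ {ε} = { } — disjoint from FOLLOW(C)
  C → P - P: FIRST \ {ε} = { '-', ';' } — overlaps FOLLOW(C) on { ';' }: CONFLICT
  C → Y: FIRST \ {ε} = { ';' } — overlaps FOLLOW(C) on { ';' }: CONFLICT

P: nullable alternative(s) P → ε; FOLLOW(P) = { $, '-', ';' }
  P → ε: FIRST \ {ε} = { } — this is the only nullable alternative, skip
  P → Y e Y: FIRST \ {ε} = { ';' } — overlaps FOLLOW(P) on { ';' }: CONFLICT

Y has no nullable alternative, so no FIRST/FOLLOW check is needed there.

So the grammar has 4 FIRST/FOLLOW conflicts (marked CONFLICT above).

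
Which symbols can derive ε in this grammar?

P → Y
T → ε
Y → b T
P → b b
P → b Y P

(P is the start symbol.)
{ 'T' }

A non-terminal is nullable if it can derive ε (the empty string): either it has an ε-production, or it has a production whose right-hand side consists entirely of nullable non-terminals.

ε-productions: T → ε
So T is immediately nullable.
No further non-terminal can be added: every production for the remaining non-terminals contains a terminal or a non-nullable non-terminal.
Nullable = { 'T' }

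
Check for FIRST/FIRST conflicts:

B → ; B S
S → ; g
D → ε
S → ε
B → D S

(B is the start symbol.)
Yes. B → ';' B S / B → D S on { ';' }

A FIRST/FIRST conflict occurs when two productions N → α and N → β for the same non-terminal have FIRST(α) ∩ FIRST(β) ≠ ∅ (with ε ∈ FIRST of a nullable right-hand side, so two nullable alternatives also conflict).

FIRST sets of the non-terminals at (or reachable through a nullable prefix from) the front of some alternative:
  FIRST(D) = { ε }
  FIRST(S) = { ';', ε }

Productions for B:
  B → ; B S: FIRST = { ';' }
  B → D S: FIRST = { ';', ε }
Productions for S:
  S → ; g: FIRST = { ';' }
  S → ε: FIRST = { ε }
D has only one production, so no FIRST/FIRST conflict is possible there.

Conflict for B: B → ; B S and B → D S
  Overlap: { ';' }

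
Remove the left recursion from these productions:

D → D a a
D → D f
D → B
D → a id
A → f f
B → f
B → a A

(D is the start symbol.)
D → B D'
D → a id D'
D' → a a D'
D' → f D'
D' → ε
A → f f
B → f
B → a A

D is directly left-recursive. The standard transformation for
  A → A α₁ | ... | A α_m | β₁ | ... | β_n
is
  A  → β₁ A' | ... | β_n A'
  A' → α₁ A' | ... | α_m A' | ε

D → B becomes D → B D'
D → a id becomes D → a id D'
D → D a a becomes D' → a a D'
D → D f becomes D' → f D'
Add D' → ε

Productions for other non-terminals are unchanged:
  A → f f
  B → f
  B → a A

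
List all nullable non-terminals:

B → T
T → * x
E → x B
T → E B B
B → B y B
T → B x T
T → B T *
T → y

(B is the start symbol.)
None

There are no ε-productions, so no non-terminal can derive ε.
No non-terminals are nullable.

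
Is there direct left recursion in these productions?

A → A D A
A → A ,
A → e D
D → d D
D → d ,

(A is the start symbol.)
Direct left recursion occurs when N → N α for some non-terminal N (the right-hand side begins with the left-hand side itself).

A → A D A: LEFT RECURSIVE (starts with A)
A → A ,: LEFT RECURSIVE (starts with A)
A → e D: starts with e
D → d D: starts with d
D → d ,: starts with d

The grammar has direct left recursion on: A.

Answer: Yes, A is left-recursive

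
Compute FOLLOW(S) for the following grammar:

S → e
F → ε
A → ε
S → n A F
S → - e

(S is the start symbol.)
To compute FOLLOW(S), find every occurrence of S on a right-hand side N → α S β: add FIRST(β) \ {ε}, and if β is empty or nullable also add FOLLOW(N). Iterate to a fixed point.

S is the start symbol, so $ ∈ FOLLOW(S).
S does not occur on any right-hand side.

Taking the union: FOLLOW(S) = { $ }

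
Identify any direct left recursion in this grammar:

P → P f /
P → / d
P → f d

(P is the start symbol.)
Direct left recursion occurs when N → N α for some non-terminal N (the right-hand side begins with the left-hand side itself).

P → P f /: LEFT RECURSIVE (starts with P)
P → / d: starts with '/'
P → f d: starts with f

The grammar has direct left recursion on: P.

Answer: Yes, P is left-recursive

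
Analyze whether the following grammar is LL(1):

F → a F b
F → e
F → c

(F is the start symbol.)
A grammar is LL(1) if for each non-terminal N with multiple productions, the predict sets of those productions are pairwise disjoint, where PREDICT(N → α) = (FIRST(α) \ {ε}) ∪ (FOLLOW(N) if α ⇒* ε).

For F:
  PREDICT(F → a F b) = { 'a' }
  PREDICT(F → e) = { 'e' }
  PREDICT(F → c) = { 'c' }

All predict sets are disjoint. The grammar IS LL(1).

Answer: Yes, the grammar is LL(1).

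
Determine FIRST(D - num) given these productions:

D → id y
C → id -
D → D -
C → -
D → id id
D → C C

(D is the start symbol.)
FIRST sets of the non-terminals involved (from the grammar, by fixed-point iteration):
  FIRST(D) = { '-', 'id' }

To compute FIRST(D - num), process the symbols left to right:
Symbol D is a non-terminal. Add FIRST(D) \ {ε} = { '-', 'id' }
D is not nullable (ε ∉ FIRST(D)), so stop here.
FIRST(D - num) = { '-', 'id' }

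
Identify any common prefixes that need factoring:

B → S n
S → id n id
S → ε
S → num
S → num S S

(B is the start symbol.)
Left-factoring is needed when two productions for the same non-terminal
share a common prefix on the right-hand side.

Productions for S:
  S → id n id
  S → ε
  S → num
  S → num S S

Found common prefix 'num' in productions for S

Answer: Yes, S has productions with common prefix 'num'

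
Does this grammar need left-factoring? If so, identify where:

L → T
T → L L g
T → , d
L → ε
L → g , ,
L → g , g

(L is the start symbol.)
Yes, L has productions with common prefix 'g ,'

Left-factoring is needed when two productions for the same non-terminal
share a common prefix on the right-hand side.

Productions for L:
  L → T
  L → ε
  L → g , ,
  L → g , g
Productions for T:
  T → L L g
  T → , d

Found common prefix 'g ,' in productions for L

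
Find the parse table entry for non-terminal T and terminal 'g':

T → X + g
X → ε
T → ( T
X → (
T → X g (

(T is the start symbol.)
To find M[T, 'g'], we find productions for T where 'g' is in the predict set (PREDICT(N → α) = (FIRST(α) \ {ε}) ∪ (FOLLOW(N) if α ⇒* ε)).

Relevant sets:
  FIRST(X) = { '(', ε }

T → X + g: PREDICT = { '(', '+' }
T → ( T: PREDICT = { '(' }
T → X g (: PREDICT = { '(', 'g' }
  'g' is in predict set, so this production goes in M[T, 'g']

M[T, 'g'] = T → X g (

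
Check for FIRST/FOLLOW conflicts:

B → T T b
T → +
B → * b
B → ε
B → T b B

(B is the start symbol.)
A FIRST/FOLLOW conflict occurs when a non-terminal N has a nullable alternative N → β (β ⇒* ε) and another alternative N → α with FIRST(α) ∩ FOLLOW(N) ≠ ∅: on such a lookahead the parser cannot decide between expanding α and letting N vanish via β.

Nullable non-terminals: B.
FIRST sets used below: FIRST(T) = { '+' }

B: nullable alternative(s) B → ε; FOLLOW(B) = { $ }
  B → T T b: FIRST \ {ε} = { '+' } — disjoint from FOLLOW(B)
  B → * b: FIRST \ {ε} = { '*' } — disjoint from FOLLOW(B)
  B → ε: FIRST \ {ε} = { } — this is the only nullable alternative, skip
  B → T b B: FIRST \ {ε} = { '+' } — disjoint from FOLLOW(B)

T has no nullable alternative, so no FIRST/FOLLOW check is needed there.

No FIRST/FOLLOW conflicts found.

Answer: No FIRST/FOLLOW conflicts.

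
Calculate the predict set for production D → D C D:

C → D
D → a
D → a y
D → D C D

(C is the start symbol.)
PREDICT(D → D C D) = (FIRST(RHS) \ {ε}) ∪ (FOLLOW(D) if ε ∈ FIRST(RHS), i.e. RHS ⇒* ε)
FIRST(D) = { 'a' }
FIRST(D C D) = { 'a' }
ε ∉ FIRST(D C D), so FOLLOW(D) is not added.
PREDICT(D → D C D) = { 'a' }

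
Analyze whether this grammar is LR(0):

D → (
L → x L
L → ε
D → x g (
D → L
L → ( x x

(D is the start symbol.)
A grammar is LR(0) if no state in the canonical LR(0) collection has:
  - both a shift item (dot before a terminal) and a complete item (shift-reduce conflict), or
  - two or more complete items (reduce-reduce conflict; the accept item [D' → D .] counts as a complete item here).

Augment with D' → D and build the canonical LR(0) collection (I0 = CLOSURE({[D' → . D]}), then GOTO on every symbol after a dot until no new states appear). It has 12 states:
  I0: { [D → . (], [D → . L], [D → . x g (], [D' → . D], [L → . ( x x], [L → . x L], [L → .] }  — shift, reduce
  I1: { [D → ( .], [L → ( . x x] }  — shift, reduce
  I2: { [D' → D .] }  — accept
  I3: { [D → L .] }  — reduce
  I4: { [D → x . g (], [L → . ( x x], [L → . x L], [L → .], [L → x . L] }  — shift, reduce
  I5: { [L → ( . x x] }  — shift
  I6: { [L → x L .] }  — reduce
  I7: { [D → x g . (] }  — shift
  I8: { [L → . ( x x], [L → . x L], [L → .], [L → x . L] }  — shift, reduce
  I9: { [D → x g ( .] }  — reduce
  I10: { [L → ( x . x] }  — shift
  I11: { [L → ( x x .] }  — reduce

Conflict in state I0:
  Shift-reduce conflict between [L → .] and [D → . (]
So the grammar is NOT LR(0).

Answer: No. Shift-reduce conflict between [L → .] and [D → . (]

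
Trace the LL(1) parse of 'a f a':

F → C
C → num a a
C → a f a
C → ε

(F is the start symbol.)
LL(1) parsing maintains a stack (initially the start symbol over $) and the input. At each step: if the stack top is a terminal, match it against the current input token; if it is a non-terminal N, replace it with the RHS of M[N, lookahead] (the unique production whose predict set contains the lookahead).

Stack is shown with the top on the left.

Stack    Input    Action
------------------------
F $      a f a $  output F → C
C $      a f a $  output C → a f a
a f a $  a f a $  match 'a'
f a $    f a $    match 'f'
a $      a $      match 'a'
$        $        accept

The string is accepted.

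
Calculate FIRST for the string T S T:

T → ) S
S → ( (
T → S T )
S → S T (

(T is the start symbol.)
FIRST sets of the non-terminals involved (from the grammar, by fixed-point iteration):
  FIRST(T) = { '(', ')' }

To compute FIRST(T S T), process the symbols left to right:
Symbol T is a non-terminal. Add FIRST(T) \ {ε} = { '(', ')' }
T is not nullable (ε ∉ FIRST(T)), so stop here.
FIRST(T S T) = { '(', ')' }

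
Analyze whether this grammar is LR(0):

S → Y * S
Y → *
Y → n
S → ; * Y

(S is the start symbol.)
Yes, the grammar is LR(0)

Augment with S' → S and build the canonical LR(0) collection (I0 = CLOSURE({[S' → . S]}), then GOTO on every symbol after a dot until no new states appear). It has 10 states:
  I0: { [S → . ; * Y], [S → . Y * S], [S' → . S], [Y → . *], [Y → . n] }  — shift
  I1: { [Y → * .] }  — reduce
  I2: { [S → ; . * Y] }  — shift
  I3: { [S' → S .] }  — accept
  I4: { [S → Y . * S] }  — shift
  I5: { [Y → n .] }  — reduce
  I6: { [S → . ; * Y], [S → . Y * S], [S → Y * . S], [Y → . *], [Y → . n] }  — shift
  I7: { [S → Y * S .] }  — reduce
  I8: { [S → ; * . Y], [Y → . *], [Y → . n] }  — shift
  I9: { [S → ; * Y .] }  — reduce

Every state is either a pure shift/goto state or contains exactly one complete item and nothing to shift — no conflicts. The grammar is LR(0).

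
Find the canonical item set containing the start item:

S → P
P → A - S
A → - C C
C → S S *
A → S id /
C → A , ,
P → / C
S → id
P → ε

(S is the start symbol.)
{ [A → . - C C], [A → . S id /], [P → . / C], [P → . A - S], [P → .], [S → . P], [S → . id], [S' → . S] }

First, augment the grammar with S' → S
I₀ = CLOSURE({ [S' → . S] }):
  [S' → . S] has the dot before S: add [S → . P], [S → . id]
  [S → . P] has the dot before P: add [P → . A - S], [P → . / C], [P → .]
  [P → . A - S] has the dot before A: add [A → . - C C], [A → . S id /]
No further items can be added.

I₀ = { [A → . - C C], [A → . S id /], [P → . / C], [P → . A - S], [P → .], [S → . P], [S → . id], [S' → . S] }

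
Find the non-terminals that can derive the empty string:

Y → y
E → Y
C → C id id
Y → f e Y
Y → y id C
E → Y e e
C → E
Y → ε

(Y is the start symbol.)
A non-terminal is nullable if it can derive ε (the empty string): either it has an ε-production, or it has a production whose right-hand side consists entirely of nullable non-terminals.

ε-productions: Y → ε
So Y is immediately nullable.
E → Y: every symbol on the right is nullable, so E is nullable too.
C → E: every symbol on the right is nullable, so C is nullable too.
Every non-terminal is now nullable.
Nullable = { 'C', 'E', 'Y' }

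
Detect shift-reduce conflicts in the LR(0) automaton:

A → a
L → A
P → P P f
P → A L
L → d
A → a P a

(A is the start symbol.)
A shift-reduce conflict occurs when an LR(0) state has both:
  - a complete (reduce) item [A → α .] (dot at the end), and
  - a shift item [B → β . c γ] (dot before a terminal).

Augment with A' → A and build the canonical LR(0) collection (I0 = CLOSURE({[A' → . A]}), then GOTO on every symbol after a dot until no new states appear). It has 11 states:
  I0: { [A → . a P a], [A → . a], [A' → . A] }  — shift
  I1: { [A' → A .] }  — accept
  I2: { [A → . a P a], [A → . a], [A → a . P a], [A → a .], [P → . A L], [P → . P P f] }  — shift, reduce
  I3: { [A → . a P a], [A → . a], [L → . A], [L → . d], [P → A . L] }  — shift
  I4: { [A → . a P a], [A → . a], [A → a P . a], [P → . A L], [P → . P P f], [P → P . P f] }  — shift
  I5: { [A → . a P a], [A → . a], [P → . A L], [P → . P P f], [P → P . P f], [P → P P . f] }  — shift
  I6: { [A → . a P a], [A → . a], [A → a . P a], [A → a .], [A → a P a .], [P → . A L], [P → . P P f] }  — shift, 2 reduces
  I7: { [P → P P f .] }  — reduce
  I8: { [L → A .] }  — reduce
  I9: { [P → A L .] }  — reduce
  I10: { [L → d .] }  — reduce

I2 contains reduce item [A → a .] and shift items [A → . a], [A → . a P a] — shift-reduce conflict.
I6 contains reduce items [A → a .], [A → a P a .] and shift items [A → . a], [A → . a P a] — shift-reduce conflict.

Answer: Yes — I2: [A → a .] vs [A → . a]; I6: [A → a .] vs [A → . a]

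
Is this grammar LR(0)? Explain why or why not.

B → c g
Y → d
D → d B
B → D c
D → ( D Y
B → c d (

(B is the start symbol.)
Yes, the grammar is LR(0)

A grammar is LR(0) if no state in the canonical LR(0) collection has:
  - both a shift item (dot before a terminal) and a complete item (shift-reduce conflict), or
  - two or more complete items (reduce-reduce conflict; the accept item [B' → B .] counts as a complete item here).

Augment with B' → B and build the canonical LR(0) collection (I0 = CLOSURE({[B' → . B]}), then GOTO on every symbol after a dot until no new states appear). It has 14 states:
  I0: { [B → . D c], [B → . c d (], [B → . c g], [B' → . B], [D → . ( D Y], [D → . d B] }  — shift
  I1: { [D → ( . D Y], [D → . ( D Y], [D → . d B] }  — shift
  I2: { [B' → B .] }  — accept
  I3: { [B → D . c] }  — shift
  I4: { [B → c . d (], [B → c . g] }  — shift
  I5: { [B → . D c], [B → . c d (], [B → . c g], [D → . ( D Y], [D → . d B], [D → d . B] }  — shift
  I6: { [D → d B .] }  — reduce
  I7: { [B → c d . (] }  — shift
  I8: { [B → c g .] }  — reduce
  I9: { [B → c d ( .] }  — reduce
  I10: { [B → D c .] }  — reduce
  I11: { [D → ( D . Y], [Y → . d] }  — shift
  I12: { [D → ( D Y .] }  — reduce
  I13: { [Y → d .] }  — reduce

Every state is either a pure shift/goto state or contains exactly one complete item and nothing to shift — no conflicts. The grammar is LR(0).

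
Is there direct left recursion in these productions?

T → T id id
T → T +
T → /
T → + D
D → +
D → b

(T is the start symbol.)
Yes, T is left-recursive

Direct left recursion occurs when N → N α for some non-terminal N (the right-hand side begins with the left-hand side itself).

T → T id id: LEFT RECURSIVE (starts with T)
T → T +: LEFT RECURSIVE (starts with T)
T → /: starts with '/'
T → + D: starts with '+'
D → +: starts with '+'
D → b: starts with b

The grammar has direct left recursion on: T.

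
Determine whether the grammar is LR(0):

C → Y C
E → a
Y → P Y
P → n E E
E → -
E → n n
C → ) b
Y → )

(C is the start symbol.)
No. Shift-reduce conflict between [Y → ) .] and [C → ) . b]

A grammar is LR(0) if no state in the canonical LR(0) collection has:
  - both a shift item (dot before a terminal) and a complete item (shift-reduce conflict), or
  - two or more complete items (reduce-reduce conflict; the accept item [C' → C .] counts as a complete item here).

Augment with C' → C and build the canonical LR(0) collection (I0 = CLOSURE({[C' → . C]}), then GOTO on every symbol after a dot until no new states appear). It has 16 states:
  I0: { [C → . ) b], [C → . Y C], [C' → . C], [P → . n E E], [Y → . )], [Y → . P Y] }  — shift
  I1: { [C → ) . b], [Y → ) .] }  — shift, reduce
  I2: { [C' → C .] }  — accept
  I3: { [P → . n E E], [Y → . )], [Y → . P Y], [Y → P . Y] }  — shift
  I4: { [C → . ) b], [C → . Y C], [C → Y . C], [P → . n E E], [Y → . )], [Y → . P Y] }  — shift
  I5: { [E → . -], [E → . a], [E → . n n], [P → n . E E] }  — shift
  I6: { [E → - .] }  — reduce
  I7: { [E → . -], [E → . a], [E → . n n], [P → n E . E] }  — shift
  I8: { [E → a .] }  — reduce
  I9: { [E → n . n] }  — shift
  I10: { [E → n n .] }  — reduce
  I11: { [P → n E E .] }  — reduce
  I12: { [C → Y C .] }  — reduce
  I13: { [Y → ) .] }  — reduce
  I14: { [Y → P Y .] }  — reduce
  I15: { [C → ) b .] }  — reduce

Conflict in state I1:
  Shift-reduce conflict between [Y → ) .] and [C → ) . b]
So the grammar is NOT LR(0).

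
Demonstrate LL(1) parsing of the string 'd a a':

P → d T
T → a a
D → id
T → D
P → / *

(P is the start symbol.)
LL(1) parsing maintains a stack (initially the start symbol over $) and the input. At each step: if the stack top is a terminal, match it against the current input token; if it is a non-terminal N, replace it with the RHS of M[N, lookahead] (the unique production whose predict set contains the lookahead).

Stack is shown with the top on the left.

Stack  Input    Action
----------------------
P $    d a a $  output P → d T
d T $  d a a $  match 'd'
T $    a a $    output T → a a
a a $  a a $    match 'a'
a $    a $      match 'a'
$      $        accept

The string is accepted.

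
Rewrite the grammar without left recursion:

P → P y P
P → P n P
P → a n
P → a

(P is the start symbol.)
P → a n P'
P → a P'
P' → y P P'
P' → n P P'
P' → ε

P is directly left-recursive. The standard transformation for
  A → A α₁ | ... | A α_m | β₁ | ... | β_n
is
  A  → β₁ A' | ... | β_n A'
  A' → α₁ A' | ... | α_m A' | ε

P → a n becomes P → a n P'
P → a becomes P → a P'
P → P y P becomes P' → y P P'
P → P n P becomes P' → n P P'
Add P' → ε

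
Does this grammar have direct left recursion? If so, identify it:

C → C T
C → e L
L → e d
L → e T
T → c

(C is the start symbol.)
C → C T: LEFT RECURSIVE (starts with C)
C → e L: starts with e
L → e d: starts with e
L → e T: starts with e
T → c: starts with c

The grammar has direct left recursion on: C.

Answer: Yes, C is left-recursive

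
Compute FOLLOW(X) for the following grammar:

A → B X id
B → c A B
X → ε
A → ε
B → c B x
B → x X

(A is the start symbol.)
To compute FOLLOW(X), find every occurrence of X on a right-hand side N → α X β: add FIRST(β) \ {ε}, and if β is empty or nullable also add FOLLOW(N). Iterate to a fixed point.

In A → B X id: X is followed by id, add FIRST(id) \ {ε} = { 'id' }
In B → x X: X is at the end, add FOLLOW(B)

The FOLLOW sets referred to above (computed the same way, to a fixed point):
  FOLLOW(B) = { 'id', 'x' }

Taking the union: FOLLOW(X) = { 'id', 'x' }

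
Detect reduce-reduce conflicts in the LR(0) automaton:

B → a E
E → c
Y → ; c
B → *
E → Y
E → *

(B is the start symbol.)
A reduce-reduce conflict occurs when an LR(0) state has two complete items [A → α .] and [B → β .] — both call for a reduction, and with no lookahead the parser cannot choose between them.

Augment with B' → B and build the canonical LR(0) collection (I0 = CLOSURE({[B' → . B]}), then GOTO on every symbol after a dot until no new states appear). It has 10 states:
  I0: { [B → . *], [B → . a E], [B' → . B] }  — shift
  I1: { [B → * .] }  — reduce
  I2: { [B' → B .] }  — accept
  I3: { [B → a . E], [E → . *], [E → . Y], [E → . c], [Y → . ; c] }  — shift
  I4: { [E → * .] }  — reduce
  I5: { [Y → ; . c] }  — shift
  I6: { [B → a E .] }  — reduce
  I7: { [E → Y .] }  — reduce
  I8: { [E → c .] }  — reduce
  I9: { [Y → ; c .] }  — reduce

No state contains more than one complete item.

Answer: No reduce-reduce conflicts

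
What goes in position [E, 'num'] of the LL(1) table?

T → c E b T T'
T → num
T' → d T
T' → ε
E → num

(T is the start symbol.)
E → num

To find M[E, 'num'], we find productions for E where 'num' is in the predict set (PREDICT(N → α) = (FIRST(α) \ {ε}) ∪ (FOLLOW(N) if α ⇒* ε)).

E → num: PREDICT = { 'num' }
  'num' is in predict set, so this production goes in M[E, 'num']

M[E, 'num'] = E → num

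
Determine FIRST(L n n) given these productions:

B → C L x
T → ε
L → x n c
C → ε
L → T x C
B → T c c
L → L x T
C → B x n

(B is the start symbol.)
{ 'x' }

FIRST sets of the non-terminals involved (from the grammar, by fixed-point iteration):
  FIRST(L) = { 'x' }

To compute FIRST(L n n), process the symbols left to right:
Symbol L is a non-terminal. Add FIRST(L) \ {ε} = { 'x' }
L is not nullable (ε ∉ FIRST(L)), so stop here.
FIRST(L n n) = { 'x' }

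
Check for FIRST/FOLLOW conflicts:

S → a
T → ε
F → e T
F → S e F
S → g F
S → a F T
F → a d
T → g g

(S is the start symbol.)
Nullable non-terminals: T.

T: nullable alternative(s) T → ε; FOLLOW(T) = { $, 'e', 'g' }
  T → ε: FIRST \ {ε} = { } — this is the only nullable alternative, skip
  T → g g: FIRST \ {ε} = { 'g' } — overlaps FOLLOW(T) on { 'g' }: CONFLICT

F, S have no nullable alternative, so no FIRST/FOLLOW check is needed there.

So the grammar has 1 FIRST/FOLLOW conflict (marked CONFLICT above).

Answer: Yes. T → g g with FOLLOW(T) on { 'g' }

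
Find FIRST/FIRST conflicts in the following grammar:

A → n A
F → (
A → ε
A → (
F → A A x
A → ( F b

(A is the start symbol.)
FIRST sets of the non-terminals at (or reachable through a nullable prefix from) the front of some alternative:
  FIRST(A) = { '(', 'n', ε }

Productions for A:
  A → n A: FIRST = { 'n' }
  A → ε: FIRST = { ε }
  A → (: FIRST = { '(' }
  A → ( F b: FIRST = { '(' }
Productions for F:
  F → (: FIRST = { '(' }
  F → A A x: FIRST = { '(', 'n', 'x' }

Conflict for A: A → ( and A → ( F b
  Overlap: { '(' }
Conflict for F: F → ( and F → A A x
  Overlap: { '(' }

Answer: Yes. A → '(' / A → '(' F b on { '(' }; F → '(' / F → A A x on { '(' }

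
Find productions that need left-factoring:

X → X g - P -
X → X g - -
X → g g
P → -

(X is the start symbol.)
Yes, X has productions with common prefix 'X g -'

Left-factoring is needed when two productions for the same non-terminal
share a common prefix on the right-hand side.

Productions for X:
  X → X g - P -
  X → X g - -
  X → g g

Found common prefix 'X g -' in productions for X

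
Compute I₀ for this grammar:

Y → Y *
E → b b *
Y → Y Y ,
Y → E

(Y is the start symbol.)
First, augment the grammar with Y' → Y
I₀ = CLOSURE({ [Y' → . Y] }):
  [Y' → . Y] has the dot before Y: add [Y → . Y *], [Y → . Y Y ,], [Y → . E]
  [Y → . E] has the dot before E: add [E → . b b *]
No further items can be added.

I₀ = { [E → . b b *], [Y → . E], [Y → . Y *], [Y → . Y Y ,], [Y' → . Y] }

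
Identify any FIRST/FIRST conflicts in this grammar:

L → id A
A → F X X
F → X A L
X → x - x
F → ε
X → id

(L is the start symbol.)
FIRST sets of the non-terminals at (or reachable through a nullable prefix from) the front of some alternative:
  FIRST(X) = { 'id', 'x' }

Productions for F:
  F → X A L: FIRST = { 'id', 'x' }
  F → ε: FIRST = { ε }
Productions for X:
  X → x - x: FIRST = { 'x' }
  X → id: FIRST = { 'id' }
L, A have only one production, so no FIRST/FIRST conflict is possible there.

All alternatives of each non-terminal have pairwise disjoint FIRST sets.

Answer: No FIRST/FIRST conflicts.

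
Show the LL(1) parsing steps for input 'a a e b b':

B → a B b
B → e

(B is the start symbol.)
Stack is shown with the top on the left.

Stack      Input        Action
------------------------------
B $        a a e b b $  output B → a B b
a B b $    a a e b b $  match 'a'
B b $      a e b b $    output B → a B b
a B b b $  a e b b $    match 'a'
B b b $    e b b $      output B → e
e b b $    e b b $      match 'e'
b b $      b b $        match 'b'
b $        b $          match 'b'
$          $            accept

The string is accepted.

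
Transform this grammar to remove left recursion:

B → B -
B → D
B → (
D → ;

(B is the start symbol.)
B → D B'
B → ( B'
B' → - B'
B' → ε
D → ;

B is directly left-recursive. The standard transformation for
  A → A α₁ | ... | A α_m | β₁ | ... | β_n
is
  A  → β₁ A' | ... | β_n A'
  A' → α₁ A' | ... | α_m A' | ε

B → D becomes B → D B'
B → ( becomes B → ( B'
B → B - becomes B' → - B'
Add B' → ε

Productions for other non-terminals are unchanged:
  D → ;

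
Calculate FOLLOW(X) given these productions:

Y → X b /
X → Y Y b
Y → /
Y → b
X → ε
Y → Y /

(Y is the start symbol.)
In Y → X b /: X is followed by b '/', add FIRST(b '/') \ {ε} = { 'b' }

Taking the union: FOLLOW(X) = { 'b' }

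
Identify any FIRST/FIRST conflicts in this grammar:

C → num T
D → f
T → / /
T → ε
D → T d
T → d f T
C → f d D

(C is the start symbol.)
FIRST sets of the non-terminals at (or reachable through a nullable prefix from) the front of some alternative:
  FIRST(T) = { '/', 'd', ε }

Productions for C:
  C → num T: FIRST = { 'num' }
  C → f d D: FIRST = { 'f' }
Productions for D:
  D → f: FIRST = { 'f' }
  D → T d: FIRST = { '/', 'd' }
Productions for T:
  T → / /: FIRST = { '/' }
  T → ε: FIRST = { ε }
  T → d f T: FIRST = { 'd' }

All alternatives of each non-terminal have pairwise disjoint FIRST sets.

Answer: No FIRST/FIRST conflicts.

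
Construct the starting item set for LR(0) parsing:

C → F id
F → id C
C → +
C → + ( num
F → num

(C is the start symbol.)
First, augment the grammar with C' → C
I₀ = CLOSURE({ [C' → . C] }):
  [C' → . C] has the dot before C: add [C → . F id], [C → . +], [C → . + ( num]
  [C → . F id] has the dot before F: add [F → . id C], [F → . num]
No further items can be added.

I₀ = { [C → . + ( num], [C → . +], [C → . F id], [C' → . C], [F → . id C], [F → . num] }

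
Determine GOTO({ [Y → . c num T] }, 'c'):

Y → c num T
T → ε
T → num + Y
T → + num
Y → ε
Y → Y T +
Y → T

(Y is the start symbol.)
{ [Y → c . num T] }

GOTO(I, 'c') = CLOSURE({ [A → αX.β] : [A → α.Xβ] ∈ I, X = 'c' })

Items with dot before 'c', with the dot advanced:
  [Y → . c num T] → [Y → c . num T]
Closure adds nothing (no advanced item has the dot before a non-terminal).

GOTO = { [Y → c . num T] }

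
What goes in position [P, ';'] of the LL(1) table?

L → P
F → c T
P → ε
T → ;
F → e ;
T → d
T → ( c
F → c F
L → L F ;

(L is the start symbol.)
To find M[P, ';'], we find productions for P where ';' is in the predict set (PREDICT(N → α) = (FIRST(α) \ {ε}) ∪ (FOLLOW(N) if α ⇒* ε)).

Relevant sets:
  FOLLOW(P) = { $, 'c', 'e' }

P → ε: PREDICT = { $, 'c', 'e' }

M[P, ';'] is empty (no production applies)

Answer: Empty (error entry)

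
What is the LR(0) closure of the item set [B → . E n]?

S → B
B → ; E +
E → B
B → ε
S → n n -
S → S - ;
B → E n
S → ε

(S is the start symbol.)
{ [B → . ; E +], [B → . E n], [B → .], [E → . B] }

Start with: [B → . E n]
  [B → . E n] has the dot before E: add [E → . B]
  [E → . B] has the dot before B: add [B → . ; E +], [B → .]
No further items can be added.

CLOSURE = { [B → . ; E +], [B → . E n], [B → .], [E → . B] }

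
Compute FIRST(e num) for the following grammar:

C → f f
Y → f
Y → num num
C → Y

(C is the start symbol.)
{ 'e' }

To compute FIRST(e num), process the symbols left to right:
Symbol e is a terminal. Add 'e' and stop.
FIRST(e num) = { 'e' }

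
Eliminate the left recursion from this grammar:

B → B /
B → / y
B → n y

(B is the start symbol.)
B → / y B'
B → n y B'
B' → / B'
B' → ε

B is directly left-recursive. The standard transformation for
  A → A α₁ | ... | A α_m | β₁ | ... | β_n
is
  A  → β₁ A' | ... | β_n A'
  A' → α₁ A' | ... | α_m A' | ε

B → / y becomes B → / y B'
B → n y becomes B → n y B'
B → B / becomes B' → / B'
Add B' → ε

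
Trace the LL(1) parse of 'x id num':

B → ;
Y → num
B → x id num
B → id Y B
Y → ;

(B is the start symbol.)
Stack is shown with the top on the left.

Stack       Input       Action
------------------------------
B $         x id num $  output B → x id num
x id num $  x id num $  match 'x'
id num $    id num $    match 'id'
num $       num $       match 'num'
$           $           accept

The string is accepted.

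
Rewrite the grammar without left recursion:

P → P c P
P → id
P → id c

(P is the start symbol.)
P → id P'
P → id c P'
P' → c P P'
P' → ε

P is directly left-recursive. The standard transformation for
  A → A α₁ | ... | A α_m | β₁ | ... | β_n
is
  A  → β₁ A' | ... | β_n A'
  A' → α₁ A' | ... | α_m A' | ε

P → id becomes P → id P'
P → id c becomes P → id c P'
P → P c P becomes P' → c P P'
Add P' → ε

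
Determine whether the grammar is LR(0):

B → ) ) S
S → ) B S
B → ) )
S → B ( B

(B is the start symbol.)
No. Shift-reduce conflict between [B → ) ) .] and [B → . ) )]

A grammar is LR(0) if no state in the canonical LR(0) collection has:
  - both a shift item (dot before a terminal) and a complete item (shift-reduce conflict), or
  - two or more complete items (reduce-reduce conflict; the accept item [B' → B .] counts as a complete item here).

Augment with B' → B and build the canonical LR(0) collection (I0 = CLOSURE({[B' → . B]}), then GOTO on every symbol after a dot until no new states appear). It has 14 states:
  I0: { [B → . ) ) S], [B → . ) )], [B' → . B] }  — shift
  I1: { [B → ) . ) S], [B → ) . )] }  — shift
  I2: { [B' → B .] }  — accept
  I3: { [B → ) ) . S], [B → ) ) .], [B → . ) ) S], [B → . ) )], [S → . ) B S], [S → . B ( B] }  — shift, reduce
  I4: { [B → ) . ) S], [B → ) . )], [B → . ) ) S], [B → . ) )], [S → ) . B S] }  — shift
  I5: { [S → B . ( B] }  — shift
  I6: { [B → ) ) S .] }  — reduce
  I7: { [B → . ) ) S], [B → . ) )], [S → B ( . B] }  — shift
  I8: { [S → B ( B .] }  — reduce
  I9: { [B → ) ) . S], [B → ) ) .], [B → ) . ) S], [B → ) . )], [B → . ) ) S], [B → . ) )], [S → . ) B S], [S → . B ( B] }  — shift, reduce
  I10: { [B → . ) ) S], [B → . ) )], [S → ) B . S], [S → . ) B S], [S → . B ( B] }  — shift
  I11: { [S → ) B S .] }  — reduce
  I12: { [B → ) ) . S], [B → ) ) .], [B → ) . ) S], [B → ) . )], [B → . ) ) S], [B → . ) )], [S → ) . B S], [S → . ) B S], [S → . B ( B] }  — shift, reduce
  I13: { [B → . ) ) S], [B → . ) )], [S → ) B . S], [S → . ) B S], [S → . B ( B], [S → B . ( B] }  — shift

Conflict in state I3:
  Shift-reduce conflict between [B → ) ) .] and [B → . ) )]
So the grammar is NOT LR(0).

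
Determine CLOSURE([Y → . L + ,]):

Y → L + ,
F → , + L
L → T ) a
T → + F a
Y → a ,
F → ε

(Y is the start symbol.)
{ [L → . T ) a], [T → . + F a], [Y → . L + ,] }

Start with: [Y → . L + ,]
  [Y → . L + ,] has the dot before L: add [L → . T ) a]
  [L → . T ) a] has the dot before T: add [T → . + F a]
No further items can be added.

CLOSURE = { [L → . T ) a], [T → . + F a], [Y → . L + ,] }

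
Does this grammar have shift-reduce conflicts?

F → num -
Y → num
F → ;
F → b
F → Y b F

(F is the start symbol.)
Yes — I5: [Y → num .] vs [F → num . -]

A shift-reduce conflict occurs when an LR(0) state has both:
  - a complete (reduce) item [A → α .] (dot at the end), and
  - a shift item [B → β . c γ] (dot before a terminal).

Augment with F' → F and build the canonical LR(0) collection (I0 = CLOSURE({[F' → . F]}), then GOTO on every symbol after a dot until no new states appear). It has 9 states:
  I0: { [F → . ;], [F → . Y b F], [F → . b], [F → . num -], [F' → . F], [Y → . num] }  — shift
  I1: { [F → ; .] }  — reduce
  I2: { [F' → F .] }  — accept
  I3: { [F → Y . b F] }  — shift
  I4: { [F → b .] }  — reduce
  I5: { [F → num . -], [Y → num .] }  — shift, reduce
  I6: { [F → num - .] }  — reduce
  I7: { [F → . ;], [F → . Y b F], [F → . b], [F → . num -], [F → Y b . F], [Y → . num] }  — shift
  I8: { [F → Y b F .] }  — reduce

I5 contains reduce item [Y → num .] and shift item [F → num . -] — shift-reduce conflict.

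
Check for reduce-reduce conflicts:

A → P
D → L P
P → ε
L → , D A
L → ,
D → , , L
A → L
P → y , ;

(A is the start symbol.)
Yes — I14: [D → , , L .] vs [P → .]

A reduce-reduce conflict occurs when an LR(0) state has two complete items [A → α .] and [B → β .] — both call for a reduction, and with no lookahead the parser cannot choose between them.

Augment with A' → A and build the canonical LR(0) collection (I0 = CLOSURE({[A' → . A]}), then GOTO on every symbol after a dot until no new states appear). It has 15 states:
  I0: { [A → . L], [A → . P], [A' → . A], [L → . , D A], [L → . ,], [P → . y , ;], [P → .] }  — shift, reduce
  I1: { [D → . , , L], [D → . L P], [L → , . D A], [L → , .], [L → . , D A], [L → . ,] }  — shift, reduce
  I2: { [A' → A .] }  — accept
  I3: { [A → L .] }  — reduce
  I4: { [A → P .] }  — reduce
  I5: { [P → y . , ;] }  — shift
  I6: { [P → y , . ;] }  — shift
  I7: { [P → y , ; .] }  — reduce
  I8: { [D → , . , L], [D → . , , L], [D → . L P], [L → , . D A], [L → , .], [L → . , D A], [L → . ,] }  — shift, reduce
  I9: { [A → . L], [A → . P], [L → , D . A], [L → . , D A], [L → . ,], [P → . y , ;], [P → .] }  — shift, reduce
  I10: { [D → L . P], [P → . y , ;], [P → .] }  — shift, reduce
  I11: { [D → L P .] }  — reduce
  I12: { [L → , D A .] }  — reduce
  I13: { [D → , , . L], [D → , . , L], [D → . , , L], [D → . L P], [L → , . D A], [L → , .], [L → . , D A], [L → . ,] }  — shift, reduce
  I14: { [D → , , L .], [D → L . P], [P → . y , ;], [P → .] }  — shift, 2 reduces

I14 contains complete items [D → , , L .], [P → .] — reduce-reduce conflict.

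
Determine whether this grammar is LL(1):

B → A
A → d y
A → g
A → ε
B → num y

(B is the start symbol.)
Yes, the grammar is LL(1).

A grammar is LL(1) if for each non-terminal N with multiple productions, the predict sets of those productions are pairwise disjoint, where PREDICT(N → α) = (FIRST(α) \ {ε}) ∪ (FOLLOW(N) if α ⇒* ε).

Relevant sets:
  FIRST(A) = { 'd', 'g', ε }
  FOLLOW(B) = { $ }
  FOLLOW(A) = { $ }

For B:
  PREDICT(B → A) = { $, 'd', 'g' }
  PREDICT(B → num y) = { 'num' }
For A:
  PREDICT(A → d y) = { 'd' }
  PREDICT(A → g) = { 'g' }
  PREDICT(A → ε) = { $ }

All predict sets are disjoint. The grammar IS LL(1).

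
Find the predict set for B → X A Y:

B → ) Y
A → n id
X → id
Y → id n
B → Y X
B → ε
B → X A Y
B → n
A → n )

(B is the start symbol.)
{ 'id' }

PREDICT(B → X A Y) = (FIRST(RHS) \ {ε}) ∪ (FOLLOW(B) if ε ∈ FIRST(RHS), i.e. RHS ⇒* ε)
FIRST(X) = { 'id' }
FIRST(X A Y) = { 'id' }
ε ∉ FIRST(X A Y), so FOLLOW(B) is not added.
PREDICT(B → X A Y) = { 'id' }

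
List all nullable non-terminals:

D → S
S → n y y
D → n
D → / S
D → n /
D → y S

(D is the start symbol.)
A non-terminal is nullable if it can derive ε (the empty string): either it has an ε-production, or it has a production whose right-hand side consists entirely of nullable non-terminals.

There are no ε-productions, so no non-terminal can derive ε.
No non-terminals are nullable.

Answer: None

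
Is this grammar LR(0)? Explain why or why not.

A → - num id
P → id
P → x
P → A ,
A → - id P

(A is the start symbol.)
Yes, the grammar is LR(0)

Augment with A' → A and build the canonical LR(0) collection (I0 = CLOSURE({[A' → . A]}), then GOTO on every symbol after a dot until no new states appear). It has 11 states:
  I0: { [A → . - id P], [A → . - num id], [A' → . A] }  — shift
  I1: { [A → - . id P], [A → - . num id] }  — shift
  I2: { [A' → A .] }  — accept
  I3: { [A → - id . P], [A → . - id P], [A → . - num id], [P → . A ,], [P → . id], [P → . x] }  — shift
  I4: { [A → - num . id] }  — shift
  I5: { [A → - num id .] }  — reduce
  I6: { [P → A . ,] }  — shift
  I7: { [A → - id P .] }  — reduce
  I8: { [P → id .] }  — reduce
  I9: { [P → x .] }  — reduce
  I10: { [P → A , .] }  — reduce

Every state is either a pure shift/goto state or contains exactly one complete item and nothing to shift — no conflicts. The grammar is LR(0).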